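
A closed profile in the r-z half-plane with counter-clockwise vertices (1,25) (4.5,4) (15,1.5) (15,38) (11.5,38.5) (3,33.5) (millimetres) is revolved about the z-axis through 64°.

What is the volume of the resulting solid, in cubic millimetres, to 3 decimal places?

Volume = 4205.638 mm³

Profile (r,z), 6 vertices: (1,25) (4.5,4) (15,1.5) (15,38) (11.5,38.5) (3,33.5)
edge 0: (1,25)→(4.5,4)  cross = 1·4 − 4.5·25 = -108.5000; (r_i+r_j)·cross = 5.5·-108.5000 = -596.7500
edge 1: (4.5,4)→(15,1.5)  cross = 4.5·1.5 − 15·4 = -53.2500; (r_i+r_j)·cross = 19.5·-53.2500 = -1038.3750
edge 2: (15,1.5)→(15,38)  cross = 15·38 − 15·1.5 = 547.5000; (r_i+r_j)·cross = 30·547.5000 = 16425.0000
edge 3: (15,38)→(11.5,38.5)  cross = 15·38.5 − 11.5·38 = 140.5000; (r_i+r_j)·cross = 26.5·140.5000 = 3723.2500
edge 4: (11.5,38.5)→(3,33.5)  cross = 11.5·33.5 − 3·38.5 = 269.7500; (r_i+r_j)·cross = 14.5·269.7500 = 3911.3750
edge 5: (3,33.5)→(1,25)  cross = 3·25 − 1·33.5 = 41.5000; (r_i+r_j)·cross = 4·41.5000 = 166.0000
Σcross = 837.5000 → A = |Σcross|/2 = 418.7500 mm²
Σ(r_i+r_j)·cross = 22590.5000 → first moment M = |Σ|/6 = 3765.0833
R_c = M/A = 3765.0833/418.7500 = 8.9912 mm
θ = 64° = 1.117011 rad
V = θ·R_c·A = 1.117011·8.9912·418.7500 = 4205.638 mm³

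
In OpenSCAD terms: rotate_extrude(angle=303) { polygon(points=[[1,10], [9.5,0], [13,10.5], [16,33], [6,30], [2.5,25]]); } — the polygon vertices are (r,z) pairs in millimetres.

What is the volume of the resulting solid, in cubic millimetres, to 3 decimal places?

Volume = 13800.274 mm³

Profile (r,z), 6 vertices: (1,10) (9.5,0) (13,10.5) (16,33) (6,30) (2.5,25)
edge 0: (1,10)→(9.5,0)  cross = 1·0 − 9.5·10 = -95.0000; (r_i+r_j)·cross = 10.5·-95.0000 = -997.5000
edge 1: (9.5,0)→(13,10.5)  cross = 9.5·10.5 − 13·0 = 99.7500; (r_i+r_j)·cross = 22.5·99.7500 = 2244.3750
edge 2: (13,10.5)→(16,33)  cross = 13·33 − 16·10.5 = 261.0000; (r_i+r_j)·cross = 29·261.0000 = 7569.0000
edge 3: (16,33)→(6,30)  cross = 16·30 − 6·33 = 282.0000; (r_i+r_j)·cross = 22·282.0000 = 6204.0000
edge 4: (6,30)→(2.5,25)  cross = 6·25 − 2.5·30 = 75.0000; (r_i+r_j)·cross = 8.5·75.0000 = 637.5000
edge 5: (2.5,25)→(1,10)  cross = 2.5·10 − 1·25 = 0.0000; (r_i+r_j)·cross = 3.5·0.0000 = 0.0000
Σcross = 622.7500 → A = |Σcross|/2 = 311.3750 mm²
Σ(r_i+r_j)·cross = 15657.3750 → first moment M = |Σ|/6 = 2609.5625
R_c = M/A = 2609.5625/311.3750 = 8.3808 mm
θ = 303° = 5.288348 rad
V = θ·R_c·A = 5.288348·8.3808·311.3750 = 13800.274 mm³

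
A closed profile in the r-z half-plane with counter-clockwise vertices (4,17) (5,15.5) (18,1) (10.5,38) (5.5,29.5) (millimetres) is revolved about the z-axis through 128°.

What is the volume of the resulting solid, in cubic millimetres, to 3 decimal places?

Volume = 5236.919 mm³

Profile (r,z), 5 vertices: (4,17) (5,15.5) (18,1) (10.5,38) (5.5,29.5)
edge 0: (4,17)→(5,15.5)  cross = 4·15.5 − 5·17 = -23.0000; (r_i+r_j)·cross = 9·-23.0000 = -207.0000
edge 1: (5,15.5)→(18,1)  cross = 5·1 − 18·15.5 = -274.0000; (r_i+r_j)·cross = 23·-274.0000 = -6302.0000
edge 2: (18,1)→(10.5,38)  cross = 18·38 − 10.5·1 = 673.5000; (r_i+r_j)·cross = 28.5·673.5000 = 19194.7500
edge 3: (10.5,38)→(5.5,29.5)  cross = 10.5·29.5 − 5.5·38 = 100.7500; (r_i+r_j)·cross = 16·100.7500 = 1612.0000
edge 4: (5.5,29.5)→(4,17)  cross = 5.5·17 − 4·29.5 = -24.5000; (r_i+r_j)·cross = 9.5·-24.5000 = -232.7500
Σcross = 452.7500 → A = |Σcross|/2 = 226.3750 mm²
Σ(r_i+r_j)·cross = 14065.0000 → first moment M = |Σ|/6 = 2344.1667
R_c = M/A = 2344.1667/226.3750 = 10.3552 mm
θ = 128° = 2.234021 rad
V = θ·R_c·A = 2.234021·10.3552·226.3750 = 5236.919 mm³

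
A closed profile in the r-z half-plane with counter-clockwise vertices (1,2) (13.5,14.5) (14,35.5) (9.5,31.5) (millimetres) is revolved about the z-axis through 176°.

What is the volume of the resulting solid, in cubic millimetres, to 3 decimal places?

Profile (r,z), 4 vertices: (1,2) (13.5,14.5) (14,35.5) (9.5,31.5)
edge 0: (1,2)→(13.5,14.5)  cross = 1·14.5 − 13.5·2 = -12.5000; (r_i+r_j)·cross = 14.5·-12.5000 = -181.2500
edge 1: (13.5,14.5)→(14,35.5)  cross = 13.5·35.5 − 14·14.5 = 276.2500; (r_i+r_j)·cross = 27.5·276.2500 = 7596.8750
edge 2: (14,35.5)→(9.5,31.5)  cross = 14·31.5 − 9.5·35.5 = 103.7500; (r_i+r_j)·cross = 23.5·103.7500 = 2438.1250
edge 3: (9.5,31.5)→(1,2)  cross = 9.5·2 − 1·31.5 = -12.5000; (r_i+r_j)·cross = 10.5·-12.5000 = -131.2500
Σcross = 355.0000 → A = |Σcross|/2 = 177.5000 mm²
Σ(r_i+r_j)·cross = 9722.5000 → first moment M = |Σ|/6 = 1620.4167
R_c = M/A = 1620.4167/177.5000 = 9.1291 mm
θ = 176° = 3.071779 rad
V = θ·R_c·A = 3.071779·9.1291·177.5000 = 4977.563 mm³

Volume = 4977.563 mm³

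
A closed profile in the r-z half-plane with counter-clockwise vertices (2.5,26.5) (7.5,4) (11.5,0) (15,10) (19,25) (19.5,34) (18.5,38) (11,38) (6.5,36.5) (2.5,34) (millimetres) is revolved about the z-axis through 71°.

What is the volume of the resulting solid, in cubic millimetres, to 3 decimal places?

Profile (r,z), 10 vertices: (2.5,26.5) (7.5,4) (11.5,0) (15,10) (19,25) (19.5,34) (18.5,38) (11,38) (6.5,36.5) (2.5,34)
edge 0: (2.5,26.5)→(7.5,4)  cross = 2.5·4 − 7.5·26.5 = -188.7500; (r_i+r_j)·cross = 10·-188.7500 = -1887.5000
edge 1: (7.5,4)→(11.5,0)  cross = 7.5·0 − 11.5·4 = -46.0000; (r_i+r_j)·cross = 19·-46.0000 = -874.0000
edge 2: (11.5,0)→(15,10)  cross = 11.5·10 − 15·0 = 115.0000; (r_i+r_j)·cross = 26.5·115.0000 = 3047.5000
edge 3: (15,10)→(19,25)  cross = 15·25 − 19·10 = 185.0000; (r_i+r_j)·cross = 34·185.0000 = 6290.0000
edge 4: (19,25)→(19.5,34)  cross = 19·34 − 19.5·25 = 158.5000; (r_i+r_j)·cross = 38.5·158.5000 = 6102.2500
edge 5: (19.5,34)→(18.5,38)  cross = 19.5·38 − 18.5·34 = 112.0000; (r_i+r_j)·cross = 38·112.0000 = 4256.0000
edge 6: (18.5,38)→(11,38)  cross = 18.5·38 − 11·38 = 285.0000; (r_i+r_j)·cross = 29.5·285.0000 = 8407.5000
edge 7: (11,38)→(6.5,36.5)  cross = 11·36.5 − 6.5·38 = 154.5000; (r_i+r_j)·cross = 17.5·154.5000 = 2703.7500
edge 8: (6.5,36.5)→(2.5,34)  cross = 6.5·34 − 2.5·36.5 = 129.7500; (r_i+r_j)·cross = 9·129.7500 = 1167.7500
edge 9: (2.5,34)→(2.5,26.5)  cross = 2.5·26.5 − 2.5·34 = -18.7500; (r_i+r_j)·cross = 5·-18.7500 = -93.7500
Σcross = 886.2500 → A = |Σcross|/2 = 443.1250 mm²
Σ(r_i+r_j)·cross = 29119.5000 → first moment M = |Σ|/6 = 4853.2500
R_c = M/A = 4853.2500/443.1250 = 10.9523 mm
θ = 71° = 1.239184 rad
V = θ·R_c·A = 1.239184·10.9523·443.1250 = 6014.069 mm³

Volume = 6014.069 mm³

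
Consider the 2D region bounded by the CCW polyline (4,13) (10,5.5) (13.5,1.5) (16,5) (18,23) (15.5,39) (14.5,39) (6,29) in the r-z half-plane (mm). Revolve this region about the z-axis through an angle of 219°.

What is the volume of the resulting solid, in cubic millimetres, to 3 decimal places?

Volume = 15300.790 mm³

Profile (r,z), 8 vertices: (4,13) (10,5.5) (13.5,1.5) (16,5) (18,23) (15.5,39) (14.5,39) (6,29)
edge 0: (4,13)→(10,5.5)  cross = 4·5.5 − 10·13 = -108.0000; (r_i+r_j)·cross = 14·-108.0000 = -1512.0000
edge 1: (10,5.5)→(13.5,1.5)  cross = 10·1.5 − 13.5·5.5 = -59.2500; (r_i+r_j)·cross = 23.5·-59.2500 = -1392.3750
edge 2: (13.5,1.5)→(16,5)  cross = 13.5·5 − 16·1.5 = 43.5000; (r_i+r_j)·cross = 29.5·43.5000 = 1283.2500
edge 3: (16,5)→(18,23)  cross = 16·23 − 18·5 = 278.0000; (r_i+r_j)·cross = 34·278.0000 = 9452.0000
edge 4: (18,23)→(15.5,39)  cross = 18·39 − 15.5·23 = 345.5000; (r_i+r_j)·cross = 33.5·345.5000 = 11574.2500
edge 5: (15.5,39)→(14.5,39)  cross = 15.5·39 − 14.5·39 = 39.0000; (r_i+r_j)·cross = 30·39.0000 = 1170.0000
edge 6: (14.5,39)→(6,29)  cross = 14.5·29 − 6·39 = 186.5000; (r_i+r_j)·cross = 20.5·186.5000 = 3823.2500
edge 7: (6,29)→(4,13)  cross = 6·13 − 4·29 = -38.0000; (r_i+r_j)·cross = 10·-38.0000 = -380.0000
Σcross = 687.2500 → A = |Σcross|/2 = 343.6250 mm²
Σ(r_i+r_j)·cross = 24018.3750 → first moment M = |Σ|/6 = 4003.0625
R_c = M/A = 4003.0625/343.6250 = 11.6495 mm
θ = 219° = 3.822271 rad
V = θ·R_c·A = 3.822271·11.6495·343.6250 = 15300.790 mm³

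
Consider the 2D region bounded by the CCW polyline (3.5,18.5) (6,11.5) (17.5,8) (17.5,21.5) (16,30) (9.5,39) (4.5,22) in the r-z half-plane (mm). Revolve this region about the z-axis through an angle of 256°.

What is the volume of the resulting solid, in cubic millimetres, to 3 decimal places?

Volume = 14314.306 mm³

Profile (r,z), 7 vertices: (3.5,18.5) (6,11.5) (17.5,8) (17.5,21.5) (16,30) (9.5,39) (4.5,22)
edge 0: (3.5,18.5)→(6,11.5)  cross = 3.5·11.5 − 6·18.5 = -70.7500; (r_i+r_j)·cross = 9.5·-70.7500 = -672.1250
edge 1: (6,11.5)→(17.5,8)  cross = 6·8 − 17.5·11.5 = -153.2500; (r_i+r_j)·cross = 23.5·-153.2500 = -3601.3750
edge 2: (17.5,8)→(17.5,21.5)  cross = 17.5·21.5 − 17.5·8 = 236.2500; (r_i+r_j)·cross = 35·236.2500 = 8268.7500
edge 3: (17.5,21.5)→(16,30)  cross = 17.5·30 − 16·21.5 = 181.0000; (r_i+r_j)·cross = 33.5·181.0000 = 6063.5000
edge 4: (16,30)→(9.5,39)  cross = 16·39 − 9.5·30 = 339.0000; (r_i+r_j)·cross = 25.5·339.0000 = 8644.5000
edge 5: (9.5,39)→(4.5,22)  cross = 9.5·22 − 4.5·39 = 33.5000; (r_i+r_j)·cross = 14·33.5000 = 469.0000
edge 6: (4.5,22)→(3.5,18.5)  cross = 4.5·18.5 − 3.5·22 = 6.2500; (r_i+r_j)·cross = 8·6.2500 = 50.0000
Σcross = 572.0000 → A = |Σcross|/2 = 286.0000 mm²
Σ(r_i+r_j)·cross = 19222.2500 → first moment M = |Σ|/6 = 3203.7083
R_c = M/A = 3203.7083/286.0000 = 11.2018 mm
θ = 256° = 4.468043 rad
V = θ·R_c·A = 4.468043·11.2018·286.0000 = 14314.306 mm³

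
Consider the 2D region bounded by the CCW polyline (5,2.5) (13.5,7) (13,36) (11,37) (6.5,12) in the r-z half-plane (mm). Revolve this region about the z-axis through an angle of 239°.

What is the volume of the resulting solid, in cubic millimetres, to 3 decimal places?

Profile (r,z), 5 vertices: (5,2.5) (13.5,7) (13,36) (11,37) (6.5,12)
edge 0: (5,2.5)→(13.5,7)  cross = 5·7 − 13.5·2.5 = 1.2500; (r_i+r_j)·cross = 18.5·1.2500 = 23.1250
edge 1: (13.5,7)→(13,36)  cross = 13.5·36 − 13·7 = 395.0000; (r_i+r_j)·cross = 26.5·395.0000 = 10467.5000
edge 2: (13,36)→(11,37)  cross = 13·37 − 11·36 = 85.0000; (r_i+r_j)·cross = 24·85.0000 = 2040.0000
edge 3: (11,37)→(6.5,12)  cross = 11·12 − 6.5·37 = -108.5000; (r_i+r_j)·cross = 17.5·-108.5000 = -1898.7500
edge 4: (6.5,12)→(5,2.5)  cross = 6.5·2.5 − 5·12 = -43.7500; (r_i+r_j)·cross = 11.5·-43.7500 = -503.1250
Σcross = 329.0000 → A = |Σcross|/2 = 164.5000 mm²
Σ(r_i+r_j)·cross = 10128.7500 → first moment M = |Σ|/6 = 1688.1250
R_c = M/A = 1688.1250/164.5000 = 10.2622 mm
θ = 239° = 4.171337 rad
V = θ·R_c·A = 4.171337·10.2622·164.5000 = 7041.738 mm³

Volume = 7041.738 mm³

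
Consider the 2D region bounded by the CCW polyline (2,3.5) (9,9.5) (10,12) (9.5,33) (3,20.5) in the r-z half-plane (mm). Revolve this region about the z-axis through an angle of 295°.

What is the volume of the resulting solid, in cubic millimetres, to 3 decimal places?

Profile (r,z), 5 vertices: (2,3.5) (9,9.5) (10,12) (9.5,33) (3,20.5)
edge 0: (2,3.5)→(9,9.5)  cross = 2·9.5 − 9·3.5 = -12.5000; (r_i+r_j)·cross = 11·-12.5000 = -137.5000
edge 1: (9,9.5)→(10,12)  cross = 9·12 − 10·9.5 = 13.0000; (r_i+r_j)·cross = 19·13.0000 = 247.0000
edge 2: (10,12)→(9.5,33)  cross = 10·33 − 9.5·12 = 216.0000; (r_i+r_j)·cross = 19.5·216.0000 = 4212.0000
edge 3: (9.5,33)→(3,20.5)  cross = 9.5·20.5 − 3·33 = 95.7500; (r_i+r_j)·cross = 12.5·95.7500 = 1196.8750
edge 4: (3,20.5)→(2,3.5)  cross = 3·3.5 − 2·20.5 = -30.5000; (r_i+r_j)·cross = 5·-30.5000 = -152.5000
Σcross = 281.7500 → A = |Σcross|/2 = 140.8750 mm²
Σ(r_i+r_j)·cross = 5365.8750 → first moment M = |Σ|/6 = 894.3125
R_c = M/A = 894.3125/140.8750 = 6.3483 mm
θ = 295° = 5.148721 rad
V = θ·R_c·A = 5.148721·6.3483·140.8750 = 4604.566 mm³

Volume = 4604.566 mm³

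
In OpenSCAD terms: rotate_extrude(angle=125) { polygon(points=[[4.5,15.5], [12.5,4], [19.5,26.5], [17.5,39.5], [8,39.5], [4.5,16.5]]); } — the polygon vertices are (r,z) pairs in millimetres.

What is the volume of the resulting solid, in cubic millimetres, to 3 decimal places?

Volume = 9240.518 mm³

Profile (r,z), 6 vertices: (4.5,15.5) (12.5,4) (19.5,26.5) (17.5,39.5) (8,39.5) (4.5,16.5)
edge 0: (4.5,15.5)→(12.5,4)  cross = 4.5·4 − 12.5·15.5 = -175.7500; (r_i+r_j)·cross = 17·-175.7500 = -2987.7500
edge 1: (12.5,4)→(19.5,26.5)  cross = 12.5·26.5 − 19.5·4 = 253.2500; (r_i+r_j)·cross = 32·253.2500 = 8104.0000
edge 2: (19.5,26.5)→(17.5,39.5)  cross = 19.5·39.5 − 17.5·26.5 = 306.5000; (r_i+r_j)·cross = 37·306.5000 = 11340.5000
edge 3: (17.5,39.5)→(8,39.5)  cross = 17.5·39.5 − 8·39.5 = 375.2500; (r_i+r_j)·cross = 25.5·375.2500 = 9568.8750
edge 4: (8,39.5)→(4.5,16.5)  cross = 8·16.5 − 4.5·39.5 = -45.7500; (r_i+r_j)·cross = 12.5·-45.7500 = -571.8750
edge 5: (4.5,16.5)→(4.5,15.5)  cross = 4.5·15.5 − 4.5·16.5 = -4.5000; (r_i+r_j)·cross = 9·-4.5000 = -40.5000
Σcross = 709.0000 → A = |Σcross|/2 = 354.5000 mm²
Σ(r_i+r_j)·cross = 25413.2500 → first moment M = |Σ|/6 = 4235.5417
R_c = M/A = 4235.5417/354.5000 = 11.9479 mm
θ = 125° = 2.181662 rad
V = θ·R_c·A = 2.181662·11.9479·354.5000 = 9240.518 mm³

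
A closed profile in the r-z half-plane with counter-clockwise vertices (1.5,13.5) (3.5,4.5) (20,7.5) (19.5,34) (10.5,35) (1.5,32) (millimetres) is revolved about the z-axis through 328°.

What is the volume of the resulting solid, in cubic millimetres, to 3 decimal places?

Profile (r,z), 6 vertices: (1.5,13.5) (3.5,4.5) (20,7.5) (19.5,34) (10.5,35) (1.5,32)
edge 0: (1.5,13.5)→(3.5,4.5)  cross = 1.5·4.5 − 3.5·13.5 = -40.5000; (r_i+r_j)·cross = 5·-40.5000 = -202.5000
edge 1: (3.5,4.5)→(20,7.5)  cross = 3.5·7.5 − 20·4.5 = -63.7500; (r_i+r_j)·cross = 23.5·-63.7500 = -1498.1250
edge 2: (20,7.5)→(19.5,34)  cross = 20·34 − 19.5·7.5 = 533.7500; (r_i+r_j)·cross = 39.5·533.7500 = 21083.1250
edge 3: (19.5,34)→(10.5,35)  cross = 19.5·35 − 10.5·34 = 325.5000; (r_i+r_j)·cross = 30·325.5000 = 9765.0000
edge 4: (10.5,35)→(1.5,32)  cross = 10.5·32 − 1.5·35 = 283.5000; (r_i+r_j)·cross = 12·283.5000 = 3402.0000
edge 5: (1.5,32)→(1.5,13.5)  cross = 1.5·13.5 − 1.5·32 = -27.7500; (r_i+r_j)·cross = 3·-27.7500 = -83.2500
Σcross = 1010.7500 → A = |Σcross|/2 = 505.3750 mm²
Σ(r_i+r_j)·cross = 32466.2500 → first moment M = |Σ|/6 = 5411.0417
R_c = M/A = 5411.0417/505.3750 = 10.7070 mm
θ = 328° = 5.724680 rad
V = θ·R_c·A = 5.724680·10.7070·505.3750 = 30976.482 mm³

Volume = 30976.482 mm³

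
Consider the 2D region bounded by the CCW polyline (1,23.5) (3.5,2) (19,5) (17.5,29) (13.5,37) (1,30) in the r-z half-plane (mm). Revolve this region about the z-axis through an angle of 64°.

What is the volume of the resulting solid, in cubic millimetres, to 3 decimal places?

Profile (r,z), 6 vertices: (1,23.5) (3.5,2) (19,5) (17.5,29) (13.5,37) (1,30)
edge 0: (1,23.5)→(3.5,2)  cross = 1·2 − 3.5·23.5 = -80.2500; (r_i+r_j)·cross = 4.5·-80.2500 = -361.1250
edge 1: (3.5,2)→(19,5)  cross = 3.5·5 − 19·2 = -20.5000; (r_i+r_j)·cross = 22.5·-20.5000 = -461.2500
edge 2: (19,5)→(17.5,29)  cross = 19·29 − 17.5·5 = 463.5000; (r_i+r_j)·cross = 36.5·463.5000 = 16917.7500
edge 3: (17.5,29)→(13.5,37)  cross = 17.5·37 − 13.5·29 = 256.0000; (r_i+r_j)·cross = 31·256.0000 = 7936.0000
edge 4: (13.5,37)→(1,30)  cross = 13.5·30 − 1·37 = 368.0000; (r_i+r_j)·cross = 14.5·368.0000 = 5336.0000
edge 5: (1,30)→(1,23.5)  cross = 1·23.5 − 1·30 = -6.5000; (r_i+r_j)·cross = 2·-6.5000 = -13.0000
Σcross = 980.2500 → A = |Σcross|/2 = 490.1250 mm²
Σ(r_i+r_j)·cross = 29354.3750 → first moment M = |Σ|/6 = 4892.3958
R_c = M/A = 4892.3958/490.1250 = 9.9819 mm
θ = 64° = 1.117011 rad
V = θ·R_c·A = 1.117011·9.9819·490.1250 = 5464.859 mm³

Volume = 5464.859 mm³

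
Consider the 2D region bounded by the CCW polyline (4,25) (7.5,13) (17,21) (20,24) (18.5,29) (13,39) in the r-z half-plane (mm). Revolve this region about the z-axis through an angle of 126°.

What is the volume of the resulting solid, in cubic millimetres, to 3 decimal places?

Profile (r,z), 6 vertices: (4,25) (7.5,13) (17,21) (20,24) (18.5,29) (13,39)
edge 0: (4,25)→(7.5,13)  cross = 4·13 − 7.5·25 = -135.5000; (r_i+r_j)·cross = 11.5·-135.5000 = -1558.2500
edge 1: (7.5,13)→(17,21)  cross = 7.5·21 − 17·13 = -63.5000; (r_i+r_j)·cross = 24.5·-63.5000 = -1555.7500
edge 2: (17,21)→(20,24)  cross = 17·24 − 20·21 = -12.0000; (r_i+r_j)·cross = 37·-12.0000 = -444.0000
edge 3: (20,24)→(18.5,29)  cross = 20·29 − 18.5·24 = 136.0000; (r_i+r_j)·cross = 38.5·136.0000 = 5236.0000
edge 4: (18.5,29)→(13,39)  cross = 18.5·39 − 13·29 = 344.5000; (r_i+r_j)·cross = 31.5·344.5000 = 10851.7500
edge 5: (13,39)→(4,25)  cross = 13·25 − 4·39 = 169.0000; (r_i+r_j)·cross = 17·169.0000 = 2873.0000
Σcross = 438.5000 → A = |Σcross|/2 = 219.2500 mm²
Σ(r_i+r_j)·cross = 15402.7500 → first moment M = |Σ|/6 = 2567.1250
R_c = M/A = 2567.1250/219.2500 = 11.7087 mm
θ = 126° = 2.199115 rad
V = θ·R_c·A = 2.199115·11.7087·219.2500 = 5645.403 mm³

Volume = 5645.403 mm³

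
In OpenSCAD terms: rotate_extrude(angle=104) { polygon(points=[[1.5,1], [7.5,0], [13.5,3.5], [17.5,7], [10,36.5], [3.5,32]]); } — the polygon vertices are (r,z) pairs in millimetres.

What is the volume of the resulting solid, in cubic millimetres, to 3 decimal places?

Profile (r,z), 6 vertices: (1.5,1) (7.5,0) (13.5,3.5) (17.5,7) (10,36.5) (3.5,32)
edge 0: (1.5,1)→(7.5,0)  cross = 1.5·0 − 7.5·1 = -7.5000; (r_i+r_j)·cross = 9·-7.5000 = -67.5000
edge 1: (7.5,0)→(13.5,3.5)  cross = 7.5·3.5 − 13.5·0 = 26.2500; (r_i+r_j)·cross = 21·26.2500 = 551.2500
edge 2: (13.5,3.5)→(17.5,7)  cross = 13.5·7 − 17.5·3.5 = 33.2500; (r_i+r_j)·cross = 31·33.2500 = 1030.7500
edge 3: (17.5,7)→(10,36.5)  cross = 17.5·36.5 − 10·7 = 568.7500; (r_i+r_j)·cross = 27.5·568.7500 = 15640.6250
edge 4: (10,36.5)→(3.5,32)  cross = 10·32 − 3.5·36.5 = 192.2500; (r_i+r_j)·cross = 13.5·192.2500 = 2595.3750
edge 5: (3.5,32)→(1.5,1)  cross = 3.5·1 − 1.5·32 = -44.5000; (r_i+r_j)·cross = 5·-44.5000 = -222.5000
Σcross = 768.5000 → A = |Σcross|/2 = 384.2500 mm²
Σ(r_i+r_j)·cross = 19528.0000 → first moment M = |Σ|/6 = 3254.6667
R_c = M/A = 3254.6667/384.2500 = 8.4702 mm
θ = 104° = 1.815142 rad
V = θ·R_c·A = 1.815142·8.4702·384.2500 = 5907.684 mm³

Volume = 5907.684 mm³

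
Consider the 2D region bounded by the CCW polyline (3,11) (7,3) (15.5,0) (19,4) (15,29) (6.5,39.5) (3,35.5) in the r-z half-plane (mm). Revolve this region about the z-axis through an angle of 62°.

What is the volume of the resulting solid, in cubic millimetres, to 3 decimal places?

Profile (r,z), 7 vertices: (3,11) (7,3) (15.5,0) (19,4) (15,29) (6.5,39.5) (3,35.5)
edge 0: (3,11)→(7,3)  cross = 3·3 − 7·11 = -68.0000; (r_i+r_j)·cross = 10·-68.0000 = -680.0000
edge 1: (7,3)→(15.5,0)  cross = 7·0 − 15.5·3 = -46.5000; (r_i+r_j)·cross = 22.5·-46.5000 = -1046.2500
edge 2: (15.5,0)→(19,4)  cross = 15.5·4 − 19·0 = 62.0000; (r_i+r_j)·cross = 34.5·62.0000 = 2139.0000
edge 3: (19,4)→(15,29)  cross = 19·29 − 15·4 = 491.0000; (r_i+r_j)·cross = 34·491.0000 = 16694.0000
edge 4: (15,29)→(6.5,39.5)  cross = 15·39.5 − 6.5·29 = 404.0000; (r_i+r_j)·cross = 21.5·404.0000 = 8686.0000
edge 5: (6.5,39.5)→(3,35.5)  cross = 6.5·35.5 − 3·39.5 = 112.2500; (r_i+r_j)·cross = 9.5·112.2500 = 1066.3750
edge 6: (3,35.5)→(3,11)  cross = 3·11 − 3·35.5 = -73.5000; (r_i+r_j)·cross = 6·-73.5000 = -441.0000
Σcross = 881.2500 → A = |Σcross|/2 = 440.6250 mm²
Σ(r_i+r_j)·cross = 26418.1250 → first moment M = |Σ|/6 = 4403.0208
R_c = M/A = 4403.0208/440.6250 = 9.9927 mm
θ = 62° = 1.082104 rad
V = θ·R_c·A = 1.082104·9.9927·440.6250 = 4764.527 mm³

Volume = 4764.527 mm³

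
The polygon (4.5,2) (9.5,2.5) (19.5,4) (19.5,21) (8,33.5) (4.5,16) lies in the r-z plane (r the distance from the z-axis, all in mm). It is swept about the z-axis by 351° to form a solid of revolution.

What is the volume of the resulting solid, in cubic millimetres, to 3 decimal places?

Profile (r,z), 6 vertices: (4.5,2) (9.5,2.5) (19.5,4) (19.5,21) (8,33.5) (4.5,16)
edge 0: (4.5,2)→(9.5,2.5)  cross = 4.5·2.5 − 9.5·2 = -7.7500; (r_i+r_j)·cross = 14·-7.7500 = -108.5000
edge 1: (9.5,2.5)→(19.5,4)  cross = 9.5·4 − 19.5·2.5 = -10.7500; (r_i+r_j)·cross = 29·-10.7500 = -311.7500
edge 2: (19.5,4)→(19.5,21)  cross = 19.5·21 − 19.5·4 = 331.5000; (r_i+r_j)·cross = 39·331.5000 = 12928.5000
edge 3: (19.5,21)→(8,33.5)  cross = 19.5·33.5 − 8·21 = 485.2500; (r_i+r_j)·cross = 27.5·485.2500 = 13344.3750
edge 4: (8,33.5)→(4.5,16)  cross = 8·16 − 4.5·33.5 = -22.7500; (r_i+r_j)·cross = 12.5·-22.7500 = -284.3750
edge 5: (4.5,16)→(4.5,2)  cross = 4.5·2 − 4.5·16 = -63.0000; (r_i+r_j)·cross = 9·-63.0000 = -567.0000
Σcross = 712.5000 → A = |Σcross|/2 = 356.2500 mm²
Σ(r_i+r_j)·cross = 25001.2500 → first moment M = |Σ|/6 = 4166.8750
R_c = M/A = 4166.8750/356.2500 = 11.6965 mm
θ = 351° = 6.126106 rad
V = θ·R_c·A = 6.126106·11.6965·356.2500 = 25526.717 mm³

Volume = 25526.717 mm³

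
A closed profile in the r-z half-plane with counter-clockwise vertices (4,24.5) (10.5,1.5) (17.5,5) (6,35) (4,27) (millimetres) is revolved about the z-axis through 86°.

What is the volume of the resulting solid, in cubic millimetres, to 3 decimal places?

Profile (r,z), 5 vertices: (4,24.5) (10.5,1.5) (17.5,5) (6,35) (4,27)
edge 0: (4,24.5)→(10.5,1.5)  cross = 4·1.5 − 10.5·24.5 = -251.2500; (r_i+r_j)·cross = 14.5·-251.2500 = -3643.1250
edge 1: (10.5,1.5)→(17.5,5)  cross = 10.5·5 − 17.5·1.5 = 26.2500; (r_i+r_j)·cross = 28·26.2500 = 735.0000
edge 2: (17.5,5)→(6,35)  cross = 17.5·35 − 6·5 = 582.5000; (r_i+r_j)·cross = 23.5·582.5000 = 13688.7500
edge 3: (6,35)→(4,27)  cross = 6·27 − 4·35 = 22.0000; (r_i+r_j)·cross = 10·22.0000 = 220.0000
edge 4: (4,27)→(4,24.5)  cross = 4·24.5 − 4·27 = -10.0000; (r_i+r_j)·cross = 8·-10.0000 = -80.0000
Σcross = 369.5000 → A = |Σcross|/2 = 184.7500 mm²
Σ(r_i+r_j)·cross = 10920.6250 → first moment M = |Σ|/6 = 1820.1042
R_c = M/A = 1820.1042/184.7500 = 9.8517 mm
θ = 86° = 1.500983 rad
V = θ·R_c·A = 1.500983·9.8517·184.7500 = 2731.946 mm³

Volume = 2731.946 mm³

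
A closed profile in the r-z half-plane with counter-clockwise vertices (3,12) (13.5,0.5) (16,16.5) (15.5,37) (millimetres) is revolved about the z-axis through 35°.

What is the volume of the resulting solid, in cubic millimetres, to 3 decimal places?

Volume = 1594.995 mm³

Profile (r,z), 4 vertices: (3,12) (13.5,0.5) (16,16.5) (15.5,37)
edge 0: (3,12)→(13.5,0.5)  cross = 3·0.5 − 13.5·12 = -160.5000; (r_i+r_j)·cross = 16.5·-160.5000 = -2648.2500
edge 1: (13.5,0.5)→(16,16.5)  cross = 13.5·16.5 − 16·0.5 = 214.7500; (r_i+r_j)·cross = 29.5·214.7500 = 6335.1250
edge 2: (16,16.5)→(15.5,37)  cross = 16·37 − 15.5·16.5 = 336.2500; (r_i+r_j)·cross = 31.5·336.2500 = 10591.8750
edge 3: (15.5,37)→(3,12)  cross = 15.5·12 − 3·37 = 75.0000; (r_i+r_j)·cross = 18.5·75.0000 = 1387.5000
Σcross = 465.5000 → A = |Σcross|/2 = 232.7500 mm²
Σ(r_i+r_j)·cross = 15666.2500 → first moment M = |Σ|/6 = 2611.0417
R_c = M/A = 2611.0417/232.7500 = 11.2182 mm
θ = 35° = 0.610865 rad
V = θ·R_c·A = 0.610865·11.2182·232.7500 = 1594.995 mm³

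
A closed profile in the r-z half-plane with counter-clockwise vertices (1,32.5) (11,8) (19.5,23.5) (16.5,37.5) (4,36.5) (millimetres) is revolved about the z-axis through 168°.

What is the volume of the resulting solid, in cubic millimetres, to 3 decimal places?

Profile (r,z), 5 vertices: (1,32.5) (11,8) (19.5,23.5) (16.5,37.5) (4,36.5)
edge 0: (1,32.5)→(11,8)  cross = 1·8 − 11·32.5 = -349.5000; (r_i+r_j)·cross = 12·-349.5000 = -4194.0000
edge 1: (11,8)→(19.5,23.5)  cross = 11·23.5 − 19.5·8 = 102.5000; (r_i+r_j)·cross = 30.5·102.5000 = 3126.2500
edge 2: (19.5,23.5)→(16.5,37.5)  cross = 19.5·37.5 − 16.5·23.5 = 343.5000; (r_i+r_j)·cross = 36·343.5000 = 12366.0000
edge 3: (16.5,37.5)→(4,36.5)  cross = 16.5·36.5 − 4·37.5 = 452.2500; (r_i+r_j)·cross = 20.5·452.2500 = 9271.1250
edge 4: (4,36.5)→(1,32.5)  cross = 4·32.5 − 1·36.5 = 93.5000; (r_i+r_j)·cross = 5·93.5000 = 467.5000
Σcross = 642.2500 → A = |Σcross|/2 = 321.1250 mm²
Σ(r_i+r_j)·cross = 21036.8750 → first moment M = |Σ|/6 = 3506.1458
R_c = M/A = 3506.1458/321.1250 = 10.9183 mm
θ = 168° = 2.932153 rad
V = θ·R_c·A = 2.932153·10.9183·321.1250 = 10280.557 mm³

Volume = 10280.557 mm³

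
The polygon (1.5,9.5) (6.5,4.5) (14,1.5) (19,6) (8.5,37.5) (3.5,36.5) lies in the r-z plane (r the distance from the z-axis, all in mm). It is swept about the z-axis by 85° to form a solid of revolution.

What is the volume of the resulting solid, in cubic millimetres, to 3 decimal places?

Volume = 5076.546 mm³

Profile (r,z), 6 vertices: (1.5,9.5) (6.5,4.5) (14,1.5) (19,6) (8.5,37.5) (3.5,36.5)
edge 0: (1.5,9.5)→(6.5,4.5)  cross = 1.5·4.5 − 6.5·9.5 = -55.0000; (r_i+r_j)·cross = 8·-55.0000 = -440.0000
edge 1: (6.5,4.5)→(14,1.5)  cross = 6.5·1.5 − 14·4.5 = -53.2500; (r_i+r_j)·cross = 20.5·-53.2500 = -1091.6250
edge 2: (14,1.5)→(19,6)  cross = 14·6 − 19·1.5 = 55.5000; (r_i+r_j)·cross = 33·55.5000 = 1831.5000
edge 3: (19,6)→(8.5,37.5)  cross = 19·37.5 − 8.5·6 = 661.5000; (r_i+r_j)·cross = 27.5·661.5000 = 18191.2500
edge 4: (8.5,37.5)→(3.5,36.5)  cross = 8.5·36.5 − 3.5·37.5 = 179.0000; (r_i+r_j)·cross = 12·179.0000 = 2148.0000
edge 5: (3.5,36.5)→(1.5,9.5)  cross = 3.5·9.5 − 1.5·36.5 = -21.5000; (r_i+r_j)·cross = 5·-21.5000 = -107.5000
Σcross = 766.2500 → A = |Σcross|/2 = 383.1250 mm²
Σ(r_i+r_j)·cross = 20531.6250 → first moment M = |Σ|/6 = 3421.9375
R_c = M/A = 3421.9375/383.1250 = 8.9316 mm
θ = 85° = 1.483530 rad
V = θ·R_c·A = 1.483530·8.9316·383.1250 = 5076.546 mm³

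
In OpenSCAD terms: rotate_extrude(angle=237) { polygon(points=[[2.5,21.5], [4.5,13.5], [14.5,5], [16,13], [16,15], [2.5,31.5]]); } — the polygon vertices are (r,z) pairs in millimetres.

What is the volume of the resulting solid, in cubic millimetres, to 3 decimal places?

Volume = 6277.550 mm³

Profile (r,z), 6 vertices: (2.5,21.5) (4.5,13.5) (14.5,5) (16,13) (16,15) (2.5,31.5)
edge 0: (2.5,21.5)→(4.5,13.5)  cross = 2.5·13.5 − 4.5·21.5 = -63.0000; (r_i+r_j)·cross = 7·-63.0000 = -441.0000
edge 1: (4.5,13.5)→(14.5,5)  cross = 4.5·5 − 14.5·13.5 = -173.2500; (r_i+r_j)·cross = 19·-173.2500 = -3291.7500
edge 2: (14.5,5)→(16,13)  cross = 14.5·13 − 16·5 = 108.5000; (r_i+r_j)·cross = 30.5·108.5000 = 3309.2500
edge 3: (16,13)→(16,15)  cross = 16·15 − 16·13 = 32.0000; (r_i+r_j)·cross = 32·32.0000 = 1024.0000
edge 4: (16,15)→(2.5,31.5)  cross = 16·31.5 − 2.5·15 = 466.5000; (r_i+r_j)·cross = 18.5·466.5000 = 8630.2500
edge 5: (2.5,31.5)→(2.5,21.5)  cross = 2.5·21.5 − 2.5·31.5 = -25.0000; (r_i+r_j)·cross = 5·-25.0000 = -125.0000
Σcross = 345.7500 → A = |Σcross|/2 = 172.8750 mm²
Σ(r_i+r_j)·cross = 9105.7500 → first moment M = |Σ|/6 = 1517.6250
R_c = M/A = 1517.6250/172.8750 = 8.7787 mm
θ = 237° = 4.136430 rad
V = θ·R_c·A = 4.136430·8.7787·172.8750 = 6277.550 mm³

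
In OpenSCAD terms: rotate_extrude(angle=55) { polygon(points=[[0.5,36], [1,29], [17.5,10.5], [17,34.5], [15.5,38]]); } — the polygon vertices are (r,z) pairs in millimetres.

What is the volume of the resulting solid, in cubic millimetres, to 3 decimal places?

Profile (r,z), 5 vertices: (0.5,36) (1,29) (17.5,10.5) (17,34.5) (15.5,38)
edge 0: (0.5,36)→(1,29)  cross = 0.5·29 − 1·36 = -21.5000; (r_i+r_j)·cross = 1.5·-21.5000 = -32.2500
edge 1: (1,29)→(17.5,10.5)  cross = 1·10.5 − 17.5·29 = -497.0000; (r_i+r_j)·cross = 18.5·-497.0000 = -9194.5000
edge 2: (17.5,10.5)→(17,34.5)  cross = 17.5·34.5 − 17·10.5 = 425.2500; (r_i+r_j)·cross = 34.5·425.2500 = 14671.1250
edge 3: (17,34.5)→(15.5,38)  cross = 17·38 − 15.5·34.5 = 111.2500; (r_i+r_j)·cross = 32.5·111.2500 = 3615.6250
edge 4: (15.5,38)→(0.5,36)  cross = 15.5·36 − 0.5·38 = 539.0000; (r_i+r_j)·cross = 16·539.0000 = 8624.0000
Σcross = 557.0000 → A = |Σcross|/2 = 278.5000 mm²
Σ(r_i+r_j)·cross = 17684.0000 → first moment M = |Σ|/6 = 2947.3333
R_c = M/A = 2947.3333/278.5000 = 10.5829 mm
θ = 55° = 0.959931 rad
V = θ·R_c·A = 0.959931·10.5829·278.5000 = 2829.237 mm³

Volume = 2829.237 mm³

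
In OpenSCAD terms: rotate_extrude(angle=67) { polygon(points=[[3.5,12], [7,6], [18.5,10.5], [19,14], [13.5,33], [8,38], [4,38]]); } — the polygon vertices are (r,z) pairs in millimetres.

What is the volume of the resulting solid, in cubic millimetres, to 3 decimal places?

Profile (r,z), 7 vertices: (3.5,12) (7,6) (18.5,10.5) (19,14) (13.5,33) (8,38) (4,38)
edge 0: (3.5,12)→(7,6)  cross = 3.5·6 − 7·12 = -63.0000; (r_i+r_j)·cross = 10.5·-63.0000 = -661.5000
edge 1: (7,6)→(18.5,10.5)  cross = 7·10.5 − 18.5·6 = -37.5000; (r_i+r_j)·cross = 25.5·-37.5000 = -956.2500
edge 2: (18.5,10.5)→(19,14)  cross = 18.5·14 − 19·10.5 = 59.5000; (r_i+r_j)·cross = 37.5·59.5000 = 2231.2500
edge 3: (19,14)→(13.5,33)  cross = 19·33 − 13.5·14 = 438.0000; (r_i+r_j)·cross = 32.5·438.0000 = 14235.0000
edge 4: (13.5,33)→(8,38)  cross = 13.5·38 − 8·33 = 249.0000; (r_i+r_j)·cross = 21.5·249.0000 = 5353.5000
edge 5: (8,38)→(4,38)  cross = 8·38 − 4·38 = 152.0000; (r_i+r_j)·cross = 12·152.0000 = 1824.0000
edge 6: (4,38)→(3.5,12)  cross = 4·12 − 3.5·38 = -85.0000; (r_i+r_j)·cross = 7.5·-85.0000 = -637.5000
Σcross = 713.0000 → A = |Σcross|/2 = 356.5000 mm²
Σ(r_i+r_j)·cross = 21388.5000 → first moment M = |Σ|/6 = 3564.7500
R_c = M/A = 3564.7500/356.5000 = 9.9993 mm
θ = 67° = 1.169371 rad
V = θ·R_c·A = 1.169371·9.9993·356.5000 = 4168.514 mm³

Volume = 4168.514 mm³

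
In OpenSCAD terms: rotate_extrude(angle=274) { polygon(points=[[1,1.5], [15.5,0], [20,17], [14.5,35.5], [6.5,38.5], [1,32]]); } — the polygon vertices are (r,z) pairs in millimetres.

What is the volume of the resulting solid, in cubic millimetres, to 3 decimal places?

Volume = 26341.266 mm³

Profile (r,z), 6 vertices: (1,1.5) (15.5,0) (20,17) (14.5,35.5) (6.5,38.5) (1,32)
edge 0: (1,1.5)→(15.5,0)  cross = 1·0 − 15.5·1.5 = -23.2500; (r_i+r_j)·cross = 16.5·-23.2500 = -383.6250
edge 1: (15.5,0)→(20,17)  cross = 15.5·17 − 20·0 = 263.5000; (r_i+r_j)·cross = 35.5·263.5000 = 9354.2500
edge 2: (20,17)→(14.5,35.5)  cross = 20·35.5 − 14.5·17 = 463.5000; (r_i+r_j)·cross = 34.5·463.5000 = 15990.7500
edge 3: (14.5,35.5)→(6.5,38.5)  cross = 14.5·38.5 − 6.5·35.5 = 327.5000; (r_i+r_j)·cross = 21·327.5000 = 6877.5000
edge 4: (6.5,38.5)→(1,32)  cross = 6.5·32 − 1·38.5 = 169.5000; (r_i+r_j)·cross = 7.5·169.5000 = 1271.2500
edge 5: (1,32)→(1,1.5)  cross = 1·1.5 − 1·32 = -30.5000; (r_i+r_j)·cross = 2·-30.5000 = -61.0000
Σcross = 1170.2500 → A = |Σcross|/2 = 585.1250 mm²
Σ(r_i+r_j)·cross = 33049.1250 → first moment M = |Σ|/6 = 5508.1875
R_c = M/A = 5508.1875/585.1250 = 9.4137 mm
θ = 274° = 4.782202 rad
V = θ·R_c·A = 4.782202·9.4137·585.1250 = 26341.266 mm³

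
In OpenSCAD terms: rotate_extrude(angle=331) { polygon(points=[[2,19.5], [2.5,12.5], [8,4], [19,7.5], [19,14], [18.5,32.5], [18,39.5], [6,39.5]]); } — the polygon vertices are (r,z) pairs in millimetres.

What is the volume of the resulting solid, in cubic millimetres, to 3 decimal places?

Volume = 32402.213 mm³

Profile (r,z), 8 vertices: (2,19.5) (2.5,12.5) (8,4) (19,7.5) (19,14) (18.5,32.5) (18,39.5) (6,39.5)
edge 0: (2,19.5)→(2.5,12.5)  cross = 2·12.5 − 2.5·19.5 = -23.7500; (r_i+r_j)·cross = 4.5·-23.7500 = -106.8750
edge 1: (2.5,12.5)→(8,4)  cross = 2.5·4 − 8·12.5 = -90.0000; (r_i+r_j)·cross = 10.5·-90.0000 = -945.0000
edge 2: (8,4)→(19,7.5)  cross = 8·7.5 − 19·4 = -16.0000; (r_i+r_j)·cross = 27·-16.0000 = -432.0000
edge 3: (19,7.5)→(19,14)  cross = 19·14 − 19·7.5 = 123.5000; (r_i+r_j)·cross = 38·123.5000 = 4693.0000
edge 4: (19,14)→(18.5,32.5)  cross = 19·32.5 − 18.5·14 = 358.5000; (r_i+r_j)·cross = 37.5·358.5000 = 13443.7500
edge 5: (18.5,32.5)→(18,39.5)  cross = 18.5·39.5 − 18·32.5 = 145.7500; (r_i+r_j)·cross = 36.5·145.7500 = 5319.8750
edge 6: (18,39.5)→(6,39.5)  cross = 18·39.5 − 6·39.5 = 474.0000; (r_i+r_j)·cross = 24·474.0000 = 11376.0000
edge 7: (6,39.5)→(2,19.5)  cross = 6·19.5 − 2·39.5 = 38.0000; (r_i+r_j)·cross = 8·38.0000 = 304.0000
Σcross = 1010.0000 → A = |Σcross|/2 = 505.0000 mm²
Σ(r_i+r_j)·cross = 33652.7500 → first moment M = |Σ|/6 = 5608.7917
R_c = M/A = 5608.7917/505.0000 = 11.1065 mm
θ = 331° = 5.777040 rad
V = θ·R_c·A = 5.777040·11.1065·505.0000 = 32402.213 mm³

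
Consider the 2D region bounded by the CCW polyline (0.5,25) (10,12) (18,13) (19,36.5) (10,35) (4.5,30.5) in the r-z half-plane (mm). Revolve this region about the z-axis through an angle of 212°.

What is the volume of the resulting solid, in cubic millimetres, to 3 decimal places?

Volume = 13274.102 mm³

Profile (r,z), 6 vertices: (0.5,25) (10,12) (18,13) (19,36.5) (10,35) (4.5,30.5)
edge 0: (0.5,25)→(10,12)  cross = 0.5·12 − 10·25 = -244.0000; (r_i+r_j)·cross = 10.5·-244.0000 = -2562.0000
edge 1: (10,12)→(18,13)  cross = 10·13 − 18·12 = -86.0000; (r_i+r_j)·cross = 28·-86.0000 = -2408.0000
edge 2: (18,13)→(19,36.5)  cross = 18·36.5 − 19·13 = 410.0000; (r_i+r_j)·cross = 37·410.0000 = 15170.0000
edge 3: (19,36.5)→(10,35)  cross = 19·35 − 10·36.5 = 300.0000; (r_i+r_j)·cross = 29·300.0000 = 8700.0000
edge 4: (10,35)→(4.5,30.5)  cross = 10·30.5 − 4.5·35 = 147.5000; (r_i+r_j)·cross = 14.5·147.5000 = 2138.7500
edge 5: (4.5,30.5)→(0.5,25)  cross = 4.5·25 − 0.5·30.5 = 97.2500; (r_i+r_j)·cross = 5·97.2500 = 486.2500
Σcross = 624.7500 → A = |Σcross|/2 = 312.3750 mm²
Σ(r_i+r_j)·cross = 21525.0000 → first moment M = |Σ|/6 = 3587.5000
R_c = M/A = 3587.5000/312.3750 = 11.4846 mm
θ = 212° = 3.700098 rad
V = θ·R_c·A = 3.700098·11.4846·312.3750 = 13274.102 mm³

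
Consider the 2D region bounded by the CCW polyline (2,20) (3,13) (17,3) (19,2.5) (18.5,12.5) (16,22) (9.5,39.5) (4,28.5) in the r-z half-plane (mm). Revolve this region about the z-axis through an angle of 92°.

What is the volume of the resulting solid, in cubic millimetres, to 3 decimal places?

Profile (r,z), 8 vertices: (2,20) (3,13) (17,3) (19,2.5) (18.5,12.5) (16,22) (9.5,39.5) (4,28.5)
edge 0: (2,20)→(3,13)  cross = 2·13 − 3·20 = -34.0000; (r_i+r_j)·cross = 5·-34.0000 = -170.0000
edge 1: (3,13)→(17,3)  cross = 3·3 − 17·13 = -212.0000; (r_i+r_j)·cross = 20·-212.0000 = -4240.0000
edge 2: (17,3)→(19,2.5)  cross = 17·2.5 − 19·3 = -14.5000; (r_i+r_j)·cross = 36·-14.5000 = -522.0000
edge 3: (19,2.5)→(18.5,12.5)  cross = 19·12.5 − 18.5·2.5 = 191.2500; (r_i+r_j)·cross = 37.5·191.2500 = 7171.8750
edge 4: (18.5,12.5)→(16,22)  cross = 18.5·22 − 16·12.5 = 207.0000; (r_i+r_j)·cross = 34.5·207.0000 = 7141.5000
edge 5: (16,22)→(9.5,39.5)  cross = 16·39.5 − 9.5·22 = 423.0000; (r_i+r_j)·cross = 25.5·423.0000 = 10786.5000
edge 6: (9.5,39.5)→(4,28.5)  cross = 9.5·28.5 − 4·39.5 = 112.7500; (r_i+r_j)·cross = 13.5·112.7500 = 1522.1250
edge 7: (4,28.5)→(2,20)  cross = 4·20 − 2·28.5 = 23.0000; (r_i+r_j)·cross = 6·23.0000 = 138.0000
Σcross = 696.5000 → A = |Σcross|/2 = 348.2500 mm²
Σ(r_i+r_j)·cross = 21828.0000 → first moment M = |Σ|/6 = 3638.0000
R_c = M/A = 3638.0000/348.2500 = 10.4465 mm
θ = 92° = 1.605703 rad
V = θ·R_c·A = 1.605703·10.4465·348.2500 = 5841.547 mm³

Volume = 5841.547 mm³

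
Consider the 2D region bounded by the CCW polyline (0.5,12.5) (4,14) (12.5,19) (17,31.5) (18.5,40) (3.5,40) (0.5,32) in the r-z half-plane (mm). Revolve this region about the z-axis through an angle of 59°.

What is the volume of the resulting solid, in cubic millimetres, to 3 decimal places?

Profile (r,z), 7 vertices: (0.5,12.5) (4,14) (12.5,19) (17,31.5) (18.5,40) (3.5,40) (0.5,32)
edge 0: (0.5,12.5)→(4,14)  cross = 0.5·14 − 4·12.5 = -43.0000; (r_i+r_j)·cross = 4.5·-43.0000 = -193.5000
edge 1: (4,14)→(12.5,19)  cross = 4·19 − 12.5·14 = -99.0000; (r_i+r_j)·cross = 16.5·-99.0000 = -1633.5000
edge 2: (12.5,19)→(17,31.5)  cross = 12.5·31.5 − 17·19 = 70.7500; (r_i+r_j)·cross = 29.5·70.7500 = 2087.1250
edge 3: (17,31.5)→(18.5,40)  cross = 17·40 − 18.5·31.5 = 97.2500; (r_i+r_j)·cross = 35.5·97.2500 = 3452.3750
edge 4: (18.5,40)→(3.5,40)  cross = 18.5·40 − 3.5·40 = 600.0000; (r_i+r_j)·cross = 22·600.0000 = 13200.0000
edge 5: (3.5,40)→(0.5,32)  cross = 3.5·32 − 0.5·40 = 92.0000; (r_i+r_j)·cross = 4·92.0000 = 368.0000
edge 6: (0.5,32)→(0.5,12.5)  cross = 0.5·12.5 − 0.5·32 = -9.7500; (r_i+r_j)·cross = 1·-9.7500 = -9.7500
Σcross = 708.2500 → A = |Σcross|/2 = 354.1250 mm²
Σ(r_i+r_j)·cross = 17270.7500 → first moment M = |Σ|/6 = 2878.4583
R_c = M/A = 2878.4583/354.1250 = 8.1284 mm
θ = 59° = 1.029744 rad
V = θ·R_c·A = 1.029744·8.1284·354.1250 = 2964.076 mm³

Volume = 2964.076 mm³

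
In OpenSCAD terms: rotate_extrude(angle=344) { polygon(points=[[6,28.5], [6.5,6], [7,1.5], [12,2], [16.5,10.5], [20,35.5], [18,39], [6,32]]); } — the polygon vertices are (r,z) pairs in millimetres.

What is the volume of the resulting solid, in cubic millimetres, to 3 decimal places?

Volume = 27320.270 mm³

Profile (r,z), 8 vertices: (6,28.5) (6.5,6) (7,1.5) (12,2) (16.5,10.5) (20,35.5) (18,39) (6,32)
edge 0: (6,28.5)→(6.5,6)  cross = 6·6 − 6.5·28.5 = -149.2500; (r_i+r_j)·cross = 12.5·-149.2500 = -1865.6250
edge 1: (6.5,6)→(7,1.5)  cross = 6.5·1.5 − 7·6 = -32.2500; (r_i+r_j)·cross = 13.5·-32.2500 = -435.3750
edge 2: (7,1.5)→(12,2)  cross = 7·2 − 12·1.5 = -4.0000; (r_i+r_j)·cross = 19·-4.0000 = -76.0000
edge 3: (12,2)→(16.5,10.5)  cross = 12·10.5 − 16.5·2 = 93.0000; (r_i+r_j)·cross = 28.5·93.0000 = 2650.5000
edge 4: (16.5,10.5)→(20,35.5)  cross = 16.5·35.5 − 20·10.5 = 375.7500; (r_i+r_j)·cross = 36.5·375.7500 = 13714.8750
edge 5: (20,35.5)→(18,39)  cross = 20·39 − 18·35.5 = 141.0000; (r_i+r_j)·cross = 38·141.0000 = 5358.0000
edge 6: (18,39)→(6,32)  cross = 18·32 − 6·39 = 342.0000; (r_i+r_j)·cross = 24·342.0000 = 8208.0000
edge 7: (6,32)→(6,28.5)  cross = 6·28.5 − 6·32 = -21.0000; (r_i+r_j)·cross = 12·-21.0000 = -252.0000
Σcross = 745.2500 → A = |Σcross|/2 = 372.6250 mm²
Σ(r_i+r_j)·cross = 27302.3750 → first moment M = |Σ|/6 = 4550.3958
R_c = M/A = 4550.3958/372.6250 = 12.2117 mm
θ = 344° = 6.003933 rad
V = θ·R_c·A = 6.003933·12.2117·372.6250 = 27320.270 mm³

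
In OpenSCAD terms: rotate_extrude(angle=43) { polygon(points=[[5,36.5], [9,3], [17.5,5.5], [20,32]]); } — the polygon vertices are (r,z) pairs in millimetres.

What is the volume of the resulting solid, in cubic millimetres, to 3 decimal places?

Volume = 3334.246 mm³

Profile (r,z), 4 vertices: (5,36.5) (9,3) (17.5,5.5) (20,32)
edge 0: (5,36.5)→(9,3)  cross = 5·3 − 9·36.5 = -313.5000; (r_i+r_j)·cross = 14·-313.5000 = -4389.0000
edge 1: (9,3)→(17.5,5.5)  cross = 9·5.5 − 17.5·3 = -3.0000; (r_i+r_j)·cross = 26.5·-3.0000 = -79.5000
edge 2: (17.5,5.5)→(20,32)  cross = 17.5·32 − 20·5.5 = 450.0000; (r_i+r_j)·cross = 37.5·450.0000 = 16875.0000
edge 3: (20,32)→(5,36.5)  cross = 20·36.5 − 5·32 = 570.0000; (r_i+r_j)·cross = 25·570.0000 = 14250.0000
Σcross = 703.5000 → A = |Σcross|/2 = 351.7500 mm²
Σ(r_i+r_j)·cross = 26656.5000 → first moment M = |Σ|/6 = 4442.7500
R_c = M/A = 4442.7500/351.7500 = 12.6304 mm
θ = 43° = 0.750492 rad
V = θ·R_c·A = 0.750492·12.6304·351.7500 = 3334.246 mm³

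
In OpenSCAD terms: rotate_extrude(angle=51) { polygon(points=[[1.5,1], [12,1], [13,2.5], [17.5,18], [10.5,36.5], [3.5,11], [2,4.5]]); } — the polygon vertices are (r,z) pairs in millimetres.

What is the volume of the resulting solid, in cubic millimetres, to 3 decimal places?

Volume = 2738.058 mm³

Profile (r,z), 7 vertices: (1.5,1) (12,1) (13,2.5) (17.5,18) (10.5,36.5) (3.5,11) (2,4.5)
edge 0: (1.5,1)→(12,1)  cross = 1.5·1 − 12·1 = -10.5000; (r_i+r_j)·cross = 13.5·-10.5000 = -141.7500
edge 1: (12,1)→(13,2.5)  cross = 12·2.5 − 13·1 = 17.0000; (r_i+r_j)·cross = 25·17.0000 = 425.0000
edge 2: (13,2.5)→(17.5,18)  cross = 13·18 − 17.5·2.5 = 190.2500; (r_i+r_j)·cross = 30.5·190.2500 = 5802.6250
edge 3: (17.5,18)→(10.5,36.5)  cross = 17.5·36.5 − 10.5·18 = 449.7500; (r_i+r_j)·cross = 28·449.7500 = 12593.0000
edge 4: (10.5,36.5)→(3.5,11)  cross = 10.5·11 − 3.5·36.5 = -12.2500; (r_i+r_j)·cross = 14·-12.2500 = -171.5000
edge 5: (3.5,11)→(2,4.5)  cross = 3.5·4.5 − 2·11 = -6.2500; (r_i+r_j)·cross = 5.5·-6.2500 = -34.3750
edge 6: (2,4.5)→(1.5,1)  cross = 2·1 − 1.5·4.5 = -4.7500; (r_i+r_j)·cross = 3.5·-4.7500 = -16.6250
Σcross = 623.2500 → A = |Σcross|/2 = 311.6250 mm²
Σ(r_i+r_j)·cross = 18456.3750 → first moment M = |Σ|/6 = 3076.0625
R_c = M/A = 3076.0625/311.6250 = 9.8710 mm
θ = 51° = 0.890118 rad
V = θ·R_c·A = 0.890118·9.8710·311.6250 = 2738.058 mm³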